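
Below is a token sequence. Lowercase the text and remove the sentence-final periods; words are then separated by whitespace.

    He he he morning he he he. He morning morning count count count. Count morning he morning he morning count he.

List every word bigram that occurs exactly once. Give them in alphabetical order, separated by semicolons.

Bigram counts meeting the condition (exactly once):
  count he: 1
  count morning: 1
  morning morning: 1

count he; count morning; morning morning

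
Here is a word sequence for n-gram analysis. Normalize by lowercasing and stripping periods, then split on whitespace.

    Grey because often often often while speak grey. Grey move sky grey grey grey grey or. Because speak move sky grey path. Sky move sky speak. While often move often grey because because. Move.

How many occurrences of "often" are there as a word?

Scanning the 34 tokens for "often":
  position 3: often
  position 4: often
  position 5: often
  position 28: often
  position 30: often

5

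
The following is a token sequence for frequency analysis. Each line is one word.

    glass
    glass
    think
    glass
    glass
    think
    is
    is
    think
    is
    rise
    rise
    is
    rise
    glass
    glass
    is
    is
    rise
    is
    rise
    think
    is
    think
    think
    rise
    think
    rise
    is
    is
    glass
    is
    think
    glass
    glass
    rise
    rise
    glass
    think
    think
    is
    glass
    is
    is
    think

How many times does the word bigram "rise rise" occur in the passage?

2

Scanning the 44 overlapping bigram windows for "rise rise":
  position 11–12: rise rise
  position 36–37: rise rise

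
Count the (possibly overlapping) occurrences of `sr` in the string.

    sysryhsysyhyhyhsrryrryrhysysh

2

Sliding a length-2 window over the 29 characters (28 positions):
  position 3–4: sr
  position 16–17: sr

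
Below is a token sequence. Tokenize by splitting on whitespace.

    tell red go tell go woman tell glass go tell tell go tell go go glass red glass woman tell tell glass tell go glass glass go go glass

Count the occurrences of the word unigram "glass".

7

Scanning the 29 tokens for "glass":
  position 8: glass
  position 16: glass
  position 18: glass
  position 22: glass
  position 25: glass
  position 26: glass
  position 29: glass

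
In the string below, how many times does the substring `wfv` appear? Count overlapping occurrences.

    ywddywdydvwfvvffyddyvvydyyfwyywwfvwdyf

2

Sliding a length-3 window over the 38 characters (36 positions):
  position 11–13: wfv
  position 32–34: wfv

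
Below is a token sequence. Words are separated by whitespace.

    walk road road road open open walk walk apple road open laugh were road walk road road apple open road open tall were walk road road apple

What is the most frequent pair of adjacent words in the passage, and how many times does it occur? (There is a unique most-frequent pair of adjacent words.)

"road road", 4 times

Bigram frequencies (highest first):
  road road: 4
  walk road: 3
  road open: 3
  road apple: 2
  open open: 1
  open walk: 1
  … (12 more, each ≤ 1)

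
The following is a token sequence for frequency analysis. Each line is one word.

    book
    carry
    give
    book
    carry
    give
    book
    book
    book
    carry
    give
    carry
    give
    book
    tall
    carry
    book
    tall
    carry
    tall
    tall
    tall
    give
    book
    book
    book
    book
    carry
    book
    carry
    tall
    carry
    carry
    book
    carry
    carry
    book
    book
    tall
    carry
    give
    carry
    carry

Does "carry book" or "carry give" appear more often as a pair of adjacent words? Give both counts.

"carry book": 4 occurrences
"carry give": 5 occurrences

"carry give" (5 vs 4)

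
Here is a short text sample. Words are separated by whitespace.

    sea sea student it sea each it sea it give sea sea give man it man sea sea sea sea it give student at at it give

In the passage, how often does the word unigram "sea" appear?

10

Scanning the 27 tokens for "sea":
  position 1: sea
  position 2: sea
  position 5: sea
  position 8: sea
  position 11: sea
  position 12: sea
  position 17: sea
  position 18: sea
  position 19: sea
  position 20: sea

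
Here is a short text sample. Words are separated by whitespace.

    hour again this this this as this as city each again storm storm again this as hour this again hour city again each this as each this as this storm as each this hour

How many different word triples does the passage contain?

34 tokens → 32 trigram windows in total.
Repeated trigrams (each contributes count−1 duplicates):
  as each this: 2
  each this as: 2
  this as this: 2
3 duplicate windows → 32 − 3 = 29 distinct.

29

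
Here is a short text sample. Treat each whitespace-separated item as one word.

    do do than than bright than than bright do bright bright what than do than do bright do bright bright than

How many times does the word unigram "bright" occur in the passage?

Scanning the 21 tokens for "bright":
  position 5: bright
  position 8: bright
  position 10: bright
  position 11: bright
  position 17: bright
  position 19: bright
  position 20: bright

7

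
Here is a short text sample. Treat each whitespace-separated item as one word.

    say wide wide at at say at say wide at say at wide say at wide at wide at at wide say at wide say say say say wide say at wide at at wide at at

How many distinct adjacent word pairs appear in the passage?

9

37 tokens → 36 bigram windows in total.
Repeated bigrams (each contributes count−1 duplicates):
  at wide: 7
  wide at: 6
  say at: 5
  at at: 4
  wide say: 4
  at say: 3
  say say: 3
  say wide: 3
27 duplicate windows → 36 − 27 = 9 distinct.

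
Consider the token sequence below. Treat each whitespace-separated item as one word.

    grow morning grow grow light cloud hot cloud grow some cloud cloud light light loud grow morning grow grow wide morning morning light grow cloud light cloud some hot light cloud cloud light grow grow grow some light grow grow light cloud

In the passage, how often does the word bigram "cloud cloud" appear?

2

Scanning the 41 overlapping bigram windows for "cloud cloud":
  position 11–12: cloud cloud
  position 31–32: cloud cloud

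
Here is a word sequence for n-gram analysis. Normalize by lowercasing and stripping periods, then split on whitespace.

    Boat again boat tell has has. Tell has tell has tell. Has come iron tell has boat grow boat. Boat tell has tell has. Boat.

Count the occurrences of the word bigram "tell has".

Scanning the 24 overlapping bigram windows for "tell has":
  position 4–5: tell has
  position 7–8: tell has
  position 9–10: tell has
  position 11–12: tell has
  position 15–16: tell has
  position 21–22: tell has
  position 23–24: tell has

7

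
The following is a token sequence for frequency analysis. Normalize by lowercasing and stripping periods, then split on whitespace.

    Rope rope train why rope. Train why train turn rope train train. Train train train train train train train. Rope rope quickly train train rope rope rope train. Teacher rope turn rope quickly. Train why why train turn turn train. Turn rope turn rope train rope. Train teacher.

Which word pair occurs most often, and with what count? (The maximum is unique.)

Bigram frequencies (highest first):
  train train: 9
  rope train: 6
  rope rope: 4
  turn rope: 4
  train why: 3
  train turn: 3
  … (11 more, each ≤ 3)

"train train", 9 times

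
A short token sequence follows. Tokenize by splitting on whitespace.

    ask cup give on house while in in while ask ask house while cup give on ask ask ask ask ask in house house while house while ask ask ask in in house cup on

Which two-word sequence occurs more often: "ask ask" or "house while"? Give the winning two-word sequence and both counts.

"ask ask": 7 occurrences
"house while": 4 occurrences

"ask ask" (7 vs 4)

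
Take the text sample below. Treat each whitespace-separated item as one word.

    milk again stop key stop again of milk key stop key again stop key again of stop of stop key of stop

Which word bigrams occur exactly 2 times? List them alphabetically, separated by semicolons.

again of; again stop; key again; key stop

Bigram counts meeting the condition (exactly 2 times):
  again of: 2
  again stop: 2
  key again: 2
  key stop: 2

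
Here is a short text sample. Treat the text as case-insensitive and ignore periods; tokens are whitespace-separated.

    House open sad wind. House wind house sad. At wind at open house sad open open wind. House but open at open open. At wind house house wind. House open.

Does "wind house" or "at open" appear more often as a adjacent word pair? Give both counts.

"wind house": 5 occurrences
"at open": 2 occurrences

"wind house" (5 vs 2)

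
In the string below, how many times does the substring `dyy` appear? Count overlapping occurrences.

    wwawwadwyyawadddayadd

0

Sliding a length-3 window over the 21 characters (19 positions):
  (no match at any position)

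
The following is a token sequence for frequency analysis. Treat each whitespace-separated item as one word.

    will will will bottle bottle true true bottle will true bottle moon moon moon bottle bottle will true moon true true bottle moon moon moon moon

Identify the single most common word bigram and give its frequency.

"moon moon", 5 times

Bigram frequencies (highest first):
  moon moon: 5
  true bottle: 3
  will will: 2
  bottle bottle: 2
  true true: 2
  bottle will: 2
  … (7 more, each ≤ 2)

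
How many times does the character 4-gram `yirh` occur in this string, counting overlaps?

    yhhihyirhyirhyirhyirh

Sliding a length-4 window over the 21 characters (18 positions):
  position 6–9: yirh
  position 10–13: yirh
  position 14–17: yirh
  position 18–21: yirh

4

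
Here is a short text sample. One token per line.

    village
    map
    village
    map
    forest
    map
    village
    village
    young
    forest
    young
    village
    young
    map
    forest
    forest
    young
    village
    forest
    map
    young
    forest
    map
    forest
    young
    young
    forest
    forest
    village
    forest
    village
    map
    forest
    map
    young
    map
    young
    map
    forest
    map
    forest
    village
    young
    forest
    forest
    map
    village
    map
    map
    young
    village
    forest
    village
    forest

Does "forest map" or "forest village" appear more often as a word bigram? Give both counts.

"forest map" (6 vs 4)

"forest map": 6 occurrences
"forest village": 4 occurrences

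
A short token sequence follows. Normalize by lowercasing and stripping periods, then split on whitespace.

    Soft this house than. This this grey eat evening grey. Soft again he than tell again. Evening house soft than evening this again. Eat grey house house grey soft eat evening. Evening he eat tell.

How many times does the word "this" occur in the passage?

Scanning the 35 tokens for "this":
  position 2: this
  position 5: this
  position 6: this
  position 22: this

4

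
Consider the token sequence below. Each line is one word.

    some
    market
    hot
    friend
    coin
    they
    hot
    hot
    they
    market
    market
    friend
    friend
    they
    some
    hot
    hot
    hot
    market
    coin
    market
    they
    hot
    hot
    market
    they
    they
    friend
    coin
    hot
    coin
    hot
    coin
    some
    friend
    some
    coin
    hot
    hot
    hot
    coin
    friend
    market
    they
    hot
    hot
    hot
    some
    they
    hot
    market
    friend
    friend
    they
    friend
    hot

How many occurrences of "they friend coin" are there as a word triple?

Scanning the 54 overlapping trigram windows for "they friend coin":
  position 27–29: they friend coin

1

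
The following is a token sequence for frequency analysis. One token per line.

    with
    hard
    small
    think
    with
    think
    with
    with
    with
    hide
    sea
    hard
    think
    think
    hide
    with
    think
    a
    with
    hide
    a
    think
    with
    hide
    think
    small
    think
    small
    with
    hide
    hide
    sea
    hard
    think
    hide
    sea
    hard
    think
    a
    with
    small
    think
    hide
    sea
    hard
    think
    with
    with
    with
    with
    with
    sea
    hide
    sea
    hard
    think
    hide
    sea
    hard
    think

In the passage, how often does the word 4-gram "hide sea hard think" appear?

6

Scanning the 57 overlapping 4-gram windows for "hide sea hard think":
  position 10–13: hide sea hard think
  position 31–34: hide sea hard think
  position 35–38: hide sea hard think
  position 43–46: hide sea hard think
  position 53–56: hide sea hard think
  position 57–60: hide sea hard think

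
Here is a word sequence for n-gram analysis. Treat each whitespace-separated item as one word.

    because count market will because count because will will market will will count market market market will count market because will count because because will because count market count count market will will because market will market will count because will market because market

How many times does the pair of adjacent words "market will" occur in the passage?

6

Scanning the 43 overlapping bigram windows for "market will":
  position 3–4: market will
  position 10–11: market will
  position 16–17: market will
  position 31–32: market will
  position 35–36: market will
  position 37–38: market will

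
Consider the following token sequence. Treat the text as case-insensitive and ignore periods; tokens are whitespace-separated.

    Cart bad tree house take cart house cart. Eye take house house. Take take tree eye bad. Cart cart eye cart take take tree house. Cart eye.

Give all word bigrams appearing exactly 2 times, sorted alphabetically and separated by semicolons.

Bigram counts meeting the condition (exactly 2 times):
  house cart: 2
  house take: 2
  take take: 2
  take tree: 2
  tree house: 2

house cart; house take; take take; take tree; tree house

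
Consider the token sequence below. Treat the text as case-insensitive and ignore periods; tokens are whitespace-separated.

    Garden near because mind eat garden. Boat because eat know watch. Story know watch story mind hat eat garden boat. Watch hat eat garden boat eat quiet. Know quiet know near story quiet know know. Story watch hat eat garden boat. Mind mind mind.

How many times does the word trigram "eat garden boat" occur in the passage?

Scanning the 42 overlapping trigram windows for "eat garden boat":
  position 5–7: eat garden boat
  position 18–20: eat garden boat
  position 23–25: eat garden boat
  position 39–41: eat garden boat

4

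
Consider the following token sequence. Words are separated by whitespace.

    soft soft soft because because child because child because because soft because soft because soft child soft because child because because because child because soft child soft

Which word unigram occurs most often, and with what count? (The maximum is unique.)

Unigram frequencies (highest first):
  because: 12
  soft: 9
  child: 6

"because", 12 times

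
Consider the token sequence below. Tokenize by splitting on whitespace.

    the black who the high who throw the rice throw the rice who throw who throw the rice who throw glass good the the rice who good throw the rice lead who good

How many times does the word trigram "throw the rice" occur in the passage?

4

Scanning the 31 overlapping trigram windows for "throw the rice":
  position 7–9: throw the rice
  position 10–12: throw the rice
  position 16–18: throw the rice
  position 28–30: throw the rice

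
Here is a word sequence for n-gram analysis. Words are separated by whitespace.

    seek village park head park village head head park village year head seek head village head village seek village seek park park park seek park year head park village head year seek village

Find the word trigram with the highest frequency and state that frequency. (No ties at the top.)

"head park village", 3 times

Trigram frequencies (highest first):
  head park village: 3
  park village head: 2
  seek village park: 1
  village park head: 1
  park head park: 1
  village head head: 1
  … (22 more, each ≤ 1)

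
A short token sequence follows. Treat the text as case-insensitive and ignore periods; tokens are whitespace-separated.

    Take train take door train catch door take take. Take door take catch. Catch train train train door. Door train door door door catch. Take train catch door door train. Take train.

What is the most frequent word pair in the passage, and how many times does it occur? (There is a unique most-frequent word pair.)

Bigram frequencies (highest first):
  door door: 4
  take train: 3
  door train: 3
  train take: 2
  take door: 2
  train catch: 2
  … (10 more, each ≤ 2)

"door door", 4 times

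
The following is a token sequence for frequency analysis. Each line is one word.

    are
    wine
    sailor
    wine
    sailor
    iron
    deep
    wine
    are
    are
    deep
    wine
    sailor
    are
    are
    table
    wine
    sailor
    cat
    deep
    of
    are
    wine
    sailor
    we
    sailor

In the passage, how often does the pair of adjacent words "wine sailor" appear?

5

Scanning the 25 overlapping bigram windows for "wine sailor":
  position 2–3: wine sailor
  position 4–5: wine sailor
  position 12–13: wine sailor
  position 17–18: wine sailor
  position 23–24: wine sailor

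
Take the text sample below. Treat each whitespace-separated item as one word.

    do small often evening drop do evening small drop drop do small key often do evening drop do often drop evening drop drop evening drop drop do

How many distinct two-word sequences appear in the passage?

27 tokens → 26 bigram windows in total.
Repeated bigrams (each contributes count−1 duplicates):
  drop do: 4
  evening drop: 4
  drop drop: 3
  do evening: 2
  do small: 2
  drop evening: 2
11 duplicate windows → 26 − 11 = 15 distinct.

15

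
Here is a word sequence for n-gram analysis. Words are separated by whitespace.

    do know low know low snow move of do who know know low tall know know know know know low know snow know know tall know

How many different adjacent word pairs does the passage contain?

15

26 tokens → 25 bigram windows in total.
Repeated bigrams (each contributes count−1 duplicates):
  know know: 6
  know low: 4
  low know: 2
  tall know: 2
10 duplicate windows → 25 − 10 = 15 distinct.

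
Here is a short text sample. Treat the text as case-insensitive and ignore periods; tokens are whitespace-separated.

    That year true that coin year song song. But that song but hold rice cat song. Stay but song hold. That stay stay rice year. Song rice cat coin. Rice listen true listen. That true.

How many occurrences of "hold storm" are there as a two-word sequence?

0

Scanning the 34 overlapping bigram windows for "hold storm":
  (none found)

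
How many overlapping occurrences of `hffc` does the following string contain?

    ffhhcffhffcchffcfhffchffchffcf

5

Sliding a length-4 window over the 30 characters (27 positions):
  position 8–11: hffc
  position 13–16: hffc
  position 18–21: hffc
  position 22–25: hffc
  position 26–29: hffc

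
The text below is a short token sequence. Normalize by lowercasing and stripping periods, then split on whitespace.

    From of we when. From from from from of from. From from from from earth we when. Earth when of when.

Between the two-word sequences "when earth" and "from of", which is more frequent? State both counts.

"when earth": 1 occurrence
"from of": 2 occurrences

"from of" (2 vs 1)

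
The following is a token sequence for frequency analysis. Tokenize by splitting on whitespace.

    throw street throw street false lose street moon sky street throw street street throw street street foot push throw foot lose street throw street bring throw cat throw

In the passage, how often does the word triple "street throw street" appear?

4

Scanning the 26 overlapping trigram windows for "street throw street":
  position 2–4: street throw street
  position 10–12: street throw street
  position 13–15: street throw street
  position 22–24: street throw street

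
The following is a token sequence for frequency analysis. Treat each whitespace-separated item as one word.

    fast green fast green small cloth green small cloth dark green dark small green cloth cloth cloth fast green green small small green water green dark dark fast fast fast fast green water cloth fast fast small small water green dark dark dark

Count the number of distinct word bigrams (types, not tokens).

43 tokens → 42 bigram windows in total.
Repeated bigrams (each contributes count−1 duplicates):
  fast fast: 4
  fast green: 4
  dark dark: 3
  green dark: 3
  green small: 3
  cloth cloth: 2
  cloth fast: 2
  green water: 2
  … (4 more repeated)
19 duplicate windows → 42 − 19 = 23 distinct.

23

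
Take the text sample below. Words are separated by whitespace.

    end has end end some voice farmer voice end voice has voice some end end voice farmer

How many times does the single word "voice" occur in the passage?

Scanning the 17 tokens for "voice":
  position 6: voice
  position 8: voice
  position 10: voice
  position 12: voice
  position 16: voice

5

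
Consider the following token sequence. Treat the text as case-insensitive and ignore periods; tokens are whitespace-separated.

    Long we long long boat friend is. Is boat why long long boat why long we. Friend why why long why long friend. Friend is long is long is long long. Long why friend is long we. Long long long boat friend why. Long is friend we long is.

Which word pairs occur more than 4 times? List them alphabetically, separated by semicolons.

Bigram counts meeting the condition (more than 4 times):
  long long: 6
  why long: 5

long long; why long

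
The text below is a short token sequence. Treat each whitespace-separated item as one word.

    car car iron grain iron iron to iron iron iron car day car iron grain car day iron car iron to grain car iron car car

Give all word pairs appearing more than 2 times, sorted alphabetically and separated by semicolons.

car iron; iron car; iron iron

Bigram counts meeting the condition (more than 2 times):
  car iron: 4
  iron car: 3
  iron iron: 3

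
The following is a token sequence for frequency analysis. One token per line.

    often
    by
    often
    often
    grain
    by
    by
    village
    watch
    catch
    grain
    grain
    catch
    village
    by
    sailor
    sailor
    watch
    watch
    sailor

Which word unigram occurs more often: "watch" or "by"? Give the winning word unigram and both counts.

"watch": 3 occurrences
"by": 4 occurrences

"by" (4 vs 3)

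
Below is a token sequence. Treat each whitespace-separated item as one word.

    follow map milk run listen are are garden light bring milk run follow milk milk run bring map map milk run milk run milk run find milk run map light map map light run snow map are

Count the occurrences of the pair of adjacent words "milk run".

7

Scanning the 36 overlapping bigram windows for "milk run":
  position 3–4: milk run
  position 11–12: milk run
  position 15–16: milk run
  position 20–21: milk run
  position 22–23: milk run
  position 24–25: milk run
  position 27–28: milk run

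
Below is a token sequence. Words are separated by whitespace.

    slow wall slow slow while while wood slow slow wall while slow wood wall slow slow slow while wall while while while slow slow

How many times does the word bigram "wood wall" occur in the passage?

1

Scanning the 23 overlapping bigram windows for "wood wall":
  position 13–14: wood wall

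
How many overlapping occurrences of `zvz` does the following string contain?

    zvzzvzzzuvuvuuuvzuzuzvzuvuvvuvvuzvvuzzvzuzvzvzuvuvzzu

Sliding a length-3 window over the 53 characters (51 positions):
  position 1–3: zvz
  position 4–6: zvz
  position 21–23: zvz
  position 38–40: zvz
  position 42–44: zvz
  position 44–46: zvz

6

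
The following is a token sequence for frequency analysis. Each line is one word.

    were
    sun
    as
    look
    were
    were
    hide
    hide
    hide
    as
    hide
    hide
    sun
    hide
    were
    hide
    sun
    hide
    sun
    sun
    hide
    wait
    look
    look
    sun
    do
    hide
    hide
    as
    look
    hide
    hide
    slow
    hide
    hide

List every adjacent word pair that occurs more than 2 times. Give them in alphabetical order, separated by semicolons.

Bigram counts meeting the condition (more than 2 times):
  hide hide: 6
  hide sun: 3
  sun hide: 3

hide hide; hide sun; sun hide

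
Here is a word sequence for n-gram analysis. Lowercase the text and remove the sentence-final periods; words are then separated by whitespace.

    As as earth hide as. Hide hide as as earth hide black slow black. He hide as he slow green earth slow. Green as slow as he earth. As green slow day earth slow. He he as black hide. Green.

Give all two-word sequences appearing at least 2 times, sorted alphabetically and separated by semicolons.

Bigram counts meeting the condition (at least 2 times):
  as as: 2
  as earth: 2
  as he: 2
  earth hide: 2
  earth slow: 2
  hide as: 3
  slow green: 2

as as; as earth; as he; earth hide; earth slow; hide as; slow green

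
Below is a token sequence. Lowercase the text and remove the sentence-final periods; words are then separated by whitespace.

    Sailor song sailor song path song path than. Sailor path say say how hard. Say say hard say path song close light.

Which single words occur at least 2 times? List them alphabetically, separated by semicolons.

hard; path; sailor; say; song

Unigram counts meeting the condition (at least 2 times):
  hard: 2
  path: 4
  sailor: 3
  say: 5
  song: 4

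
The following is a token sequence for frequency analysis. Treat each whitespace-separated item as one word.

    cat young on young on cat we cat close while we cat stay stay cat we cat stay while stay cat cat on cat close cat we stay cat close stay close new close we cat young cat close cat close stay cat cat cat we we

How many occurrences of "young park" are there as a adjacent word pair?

Scanning the 46 overlapping bigram windows for "young park":
  (none found)

0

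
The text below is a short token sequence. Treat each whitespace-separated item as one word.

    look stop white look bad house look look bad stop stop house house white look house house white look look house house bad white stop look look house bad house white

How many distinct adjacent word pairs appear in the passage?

31 tokens → 30 bigram windows in total.
Repeated bigrams (each contributes count−1 duplicates):
  house house: 3
  house white: 3
  look house: 3
  look look: 3
  white look: 3
  bad house: 2
  house bad: 2
  look bad: 2
13 duplicate windows → 30 − 13 = 17 distinct.

17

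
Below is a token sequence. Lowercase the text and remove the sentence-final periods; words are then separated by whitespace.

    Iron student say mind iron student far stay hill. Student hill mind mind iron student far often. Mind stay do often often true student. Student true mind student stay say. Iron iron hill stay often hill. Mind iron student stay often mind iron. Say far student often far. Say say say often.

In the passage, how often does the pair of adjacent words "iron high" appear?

Scanning the 51 overlapping bigram windows for "iron high":
  (none found)

0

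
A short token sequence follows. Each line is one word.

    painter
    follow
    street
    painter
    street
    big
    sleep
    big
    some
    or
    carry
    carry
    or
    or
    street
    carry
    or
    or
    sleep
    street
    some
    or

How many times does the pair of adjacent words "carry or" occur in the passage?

2

Scanning the 21 overlapping bigram windows for "carry or":
  position 12–13: carry or
  position 16–17: carry or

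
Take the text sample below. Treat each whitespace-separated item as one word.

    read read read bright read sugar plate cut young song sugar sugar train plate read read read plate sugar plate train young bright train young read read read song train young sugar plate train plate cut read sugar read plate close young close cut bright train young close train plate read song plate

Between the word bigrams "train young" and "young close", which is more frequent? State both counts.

"train young" (4 vs 2)

"train young": 4 occurrences
"young close": 2 occurrences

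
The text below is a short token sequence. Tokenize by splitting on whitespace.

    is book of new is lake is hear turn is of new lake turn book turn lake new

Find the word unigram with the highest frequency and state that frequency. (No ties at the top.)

Unigram frequencies (highest first):
  is: 4
  new: 3
  lake: 3
  turn: 3
  book: 2
  of: 2
  … (1 more, each ≤ 1)

"is", 4 times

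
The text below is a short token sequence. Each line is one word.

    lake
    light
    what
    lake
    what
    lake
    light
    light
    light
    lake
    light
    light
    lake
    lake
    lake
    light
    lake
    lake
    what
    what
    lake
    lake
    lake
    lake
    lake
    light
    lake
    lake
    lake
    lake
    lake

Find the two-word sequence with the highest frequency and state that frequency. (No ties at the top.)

Bigram frequencies (highest first):
  lake lake: 11
  lake light: 5
  light lake: 4
  what lake: 3
  light light: 3
  lake what: 2
  … (2 more, each ≤ 1)

"lake lake", 11 times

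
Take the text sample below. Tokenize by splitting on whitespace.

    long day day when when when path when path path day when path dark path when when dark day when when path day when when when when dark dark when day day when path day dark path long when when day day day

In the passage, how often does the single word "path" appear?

Scanning the 43 tokens for "path":
  position 7: path
  position 9: path
  position 10: path
  position 13: path
  position 15: path
  position 22: path
  position 34: path
  position 37: path

8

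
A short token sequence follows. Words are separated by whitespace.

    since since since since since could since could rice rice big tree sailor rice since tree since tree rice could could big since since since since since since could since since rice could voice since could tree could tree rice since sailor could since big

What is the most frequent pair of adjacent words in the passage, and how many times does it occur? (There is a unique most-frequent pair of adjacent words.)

"since since", 10 times

Bigram frequencies (highest first):
  since since: 10
  since could: 4
  could since: 3
  rice since: 2
  since tree: 2
  tree rice: 2
  … (19 more, each ≤ 2)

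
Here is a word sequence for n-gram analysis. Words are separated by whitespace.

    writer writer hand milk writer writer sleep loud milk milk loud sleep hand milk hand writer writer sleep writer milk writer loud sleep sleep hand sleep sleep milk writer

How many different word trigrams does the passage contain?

29 tokens → 27 trigram windows in total.
Repeated trigrams (each contributes count−1 duplicates):
  writer writer sleep: 2
1 duplicate windows → 27 − 1 = 26 distinct.

26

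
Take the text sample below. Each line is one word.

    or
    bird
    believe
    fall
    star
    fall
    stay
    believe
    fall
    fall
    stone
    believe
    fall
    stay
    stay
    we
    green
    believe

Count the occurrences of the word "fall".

Scanning the 18 tokens for "fall":
  position 4: fall
  position 6: fall
  position 9: fall
  position 10: fall
  position 13: fall

5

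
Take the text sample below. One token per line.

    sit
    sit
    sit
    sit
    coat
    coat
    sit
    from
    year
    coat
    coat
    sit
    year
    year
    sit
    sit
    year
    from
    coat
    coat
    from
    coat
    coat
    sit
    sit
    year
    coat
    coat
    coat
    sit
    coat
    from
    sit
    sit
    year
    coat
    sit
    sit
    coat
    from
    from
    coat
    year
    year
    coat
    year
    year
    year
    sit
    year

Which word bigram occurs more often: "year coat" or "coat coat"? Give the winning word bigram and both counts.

"coat coat" (6 vs 4)

"year coat": 4 occurrences
"coat coat": 6 occurrences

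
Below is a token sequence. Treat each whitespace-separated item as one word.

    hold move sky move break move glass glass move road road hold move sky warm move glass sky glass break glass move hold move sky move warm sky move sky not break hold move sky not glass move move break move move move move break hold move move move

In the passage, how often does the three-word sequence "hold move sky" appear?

4

Scanning the 47 overlapping trigram windows for "hold move sky":
  position 1–3: hold move sky
  position 12–14: hold move sky
  position 23–25: hold move sky
  position 33–35: hold move sky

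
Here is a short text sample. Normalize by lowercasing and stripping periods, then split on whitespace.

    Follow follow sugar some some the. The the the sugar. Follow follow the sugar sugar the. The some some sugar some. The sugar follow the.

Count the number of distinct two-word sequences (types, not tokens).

25 tokens → 24 bigram windows in total.
Repeated bigrams (each contributes count−1 duplicates):
  the the: 4
  the sugar: 3
  follow follow: 2
  follow the: 2
  some some: 2
  some the: 2
  sugar follow: 2
  sugar some: 2
11 duplicate windows → 24 − 11 = 13 distinct.

13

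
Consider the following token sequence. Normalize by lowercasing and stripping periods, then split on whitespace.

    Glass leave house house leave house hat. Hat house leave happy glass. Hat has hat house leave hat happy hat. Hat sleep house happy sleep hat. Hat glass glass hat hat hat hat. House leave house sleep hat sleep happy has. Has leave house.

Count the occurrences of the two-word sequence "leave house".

4

Scanning the 43 overlapping bigram windows for "leave house":
  position 2–3: leave house
  position 5–6: leave house
  position 35–36: leave house
  position 43–44: leave house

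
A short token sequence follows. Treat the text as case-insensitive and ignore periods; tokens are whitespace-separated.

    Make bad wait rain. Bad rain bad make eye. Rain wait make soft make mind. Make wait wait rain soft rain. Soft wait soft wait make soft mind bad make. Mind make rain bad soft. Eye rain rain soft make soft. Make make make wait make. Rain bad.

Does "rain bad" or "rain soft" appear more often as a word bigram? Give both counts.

"rain bad" (4 vs 3)

"rain bad": 4 occurrences
"rain soft": 3 occurrences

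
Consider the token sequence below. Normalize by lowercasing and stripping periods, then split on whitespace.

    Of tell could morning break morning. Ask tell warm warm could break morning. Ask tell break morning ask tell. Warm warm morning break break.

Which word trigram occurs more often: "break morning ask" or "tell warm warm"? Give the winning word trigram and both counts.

"break morning ask": 3 occurrences
"tell warm warm": 2 occurrences

"break morning ask" (3 vs 2)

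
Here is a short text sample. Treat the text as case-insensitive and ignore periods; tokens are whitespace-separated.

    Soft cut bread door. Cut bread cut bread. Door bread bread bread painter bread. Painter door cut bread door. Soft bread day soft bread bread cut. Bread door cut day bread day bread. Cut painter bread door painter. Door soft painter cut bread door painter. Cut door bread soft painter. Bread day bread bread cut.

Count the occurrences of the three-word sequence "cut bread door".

Scanning the 53 overlapping trigram windows for "cut bread door":
  position 2–4: cut bread door
  position 7–9: cut bread door
  position 17–19: cut bread door
  position 26–28: cut bread door
  position 42–44: cut bread door

5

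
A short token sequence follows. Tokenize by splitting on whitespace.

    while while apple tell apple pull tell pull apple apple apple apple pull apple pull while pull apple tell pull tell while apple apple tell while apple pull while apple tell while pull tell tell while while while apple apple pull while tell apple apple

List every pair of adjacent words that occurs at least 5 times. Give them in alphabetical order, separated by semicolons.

Bigram counts meeting the condition (at least 5 times):
  apple apple: 6
  apple pull: 5
  while apple: 5

apple apple; apple pull; while apple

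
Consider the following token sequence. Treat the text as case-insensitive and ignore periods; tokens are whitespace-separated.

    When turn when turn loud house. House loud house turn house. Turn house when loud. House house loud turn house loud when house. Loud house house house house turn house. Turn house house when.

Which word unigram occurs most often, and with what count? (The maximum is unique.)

"house", 16 times

Unigram frequencies (highest first):
  house: 16
  turn: 7
  loud: 6
  when: 5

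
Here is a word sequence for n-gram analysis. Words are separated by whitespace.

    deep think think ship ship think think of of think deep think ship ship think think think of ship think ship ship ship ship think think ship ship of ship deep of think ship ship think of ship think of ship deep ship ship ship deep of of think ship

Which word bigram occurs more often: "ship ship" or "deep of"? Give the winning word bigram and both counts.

"ship ship": 9 occurrences
"deep of": 2 occurrences

"ship ship" (9 vs 2)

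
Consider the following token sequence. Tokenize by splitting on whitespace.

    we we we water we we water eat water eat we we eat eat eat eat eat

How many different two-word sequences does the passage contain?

8

17 tokens → 16 bigram windows in total.
Repeated bigrams (each contributes count−1 duplicates):
  eat eat: 4
  we we: 4
  water eat: 2
  we water: 2
8 duplicate windows → 16 − 8 = 8 distinct.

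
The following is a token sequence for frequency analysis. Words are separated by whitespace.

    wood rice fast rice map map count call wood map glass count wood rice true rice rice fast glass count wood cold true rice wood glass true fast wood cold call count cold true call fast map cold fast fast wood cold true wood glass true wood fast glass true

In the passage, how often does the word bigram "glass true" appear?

Scanning the 49 overlapping bigram windows for "glass true":
  position 26–27: glass true
  position 45–46: glass true
  position 49–50: glass true

3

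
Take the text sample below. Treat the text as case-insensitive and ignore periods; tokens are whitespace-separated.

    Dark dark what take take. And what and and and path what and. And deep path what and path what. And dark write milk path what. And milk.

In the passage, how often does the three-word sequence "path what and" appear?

Scanning the 26 overlapping trigram windows for "path what and":
  position 11–13: path what and
  position 16–18: path what and
  position 19–21: path what and
  position 25–27: path what and

4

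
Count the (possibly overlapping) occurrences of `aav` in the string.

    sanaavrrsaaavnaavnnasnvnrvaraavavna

4

Sliding a length-3 window over the 35 characters (33 positions):
  position 4–6: aav
  position 11–13: aav
  position 15–17: aav
  position 29–31: aav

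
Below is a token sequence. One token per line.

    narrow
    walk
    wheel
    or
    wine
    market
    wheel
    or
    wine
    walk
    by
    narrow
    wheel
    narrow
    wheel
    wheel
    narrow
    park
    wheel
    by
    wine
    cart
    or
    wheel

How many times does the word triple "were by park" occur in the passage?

Scanning the 22 overlapping trigram windows for "were by park":
  (none found)

0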